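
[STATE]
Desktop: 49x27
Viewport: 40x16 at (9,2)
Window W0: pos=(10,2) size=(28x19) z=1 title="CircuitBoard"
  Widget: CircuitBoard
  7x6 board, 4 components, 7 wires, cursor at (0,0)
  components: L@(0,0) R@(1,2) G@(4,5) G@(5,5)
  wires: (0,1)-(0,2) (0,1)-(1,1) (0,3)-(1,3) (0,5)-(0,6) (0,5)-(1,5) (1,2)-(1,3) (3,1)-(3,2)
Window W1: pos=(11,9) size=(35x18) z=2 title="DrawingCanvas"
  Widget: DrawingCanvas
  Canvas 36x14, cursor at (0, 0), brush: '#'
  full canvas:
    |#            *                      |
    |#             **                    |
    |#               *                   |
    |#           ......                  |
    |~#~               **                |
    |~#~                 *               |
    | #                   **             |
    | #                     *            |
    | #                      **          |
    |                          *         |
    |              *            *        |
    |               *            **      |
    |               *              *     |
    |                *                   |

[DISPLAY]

 ┏━━━━━━━━━━━━━━━━━━━━━━━━━━┓           
 ┃ CircuitBoard             ┃           
 ┠──────────────────────────┨           
 ┃   0 1 2 3 4 5 6          ┃           
 ┃0  [L]  · ─ ·   ·       · ┃           
 ┃        │       │       │ ┃           
 ┃1       ·   R ─ ·       · ┃           
 ┃┏━━━━━━━━━━━━━━━━━━━━━━━━━━━━━━━━━┓   
 ┃┃ DrawingCanvas                   ┃   
 ┃┠─────────────────────────────────┨   
 ┃┃#            *                   ┃   
 ┃┃#             **                 ┃   
 ┃┃#               *                ┃   
 ┃┃#           ......               ┃   
 ┃┃~#~               **             ┃   
 ┃┃~#~                 *            ┃   


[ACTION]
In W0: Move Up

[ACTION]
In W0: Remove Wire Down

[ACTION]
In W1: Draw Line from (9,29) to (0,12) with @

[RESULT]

 ┏━━━━━━━━━━━━━━━━━━━━━━━━━━┓           
 ┃ CircuitBoard             ┃           
 ┠──────────────────────────┨           
 ┃   0 1 2 3 4 5 6          ┃           
 ┃0  [L]  · ─ ·   ·       · ┃           
 ┃        │       │       │ ┃           
 ┃1       ·   R ─ ·       · ┃           
 ┃┏━━━━━━━━━━━━━━━━━━━━━━━━━━━━━━━━━┓   
 ┃┃ DrawingCanvas                   ┃   
 ┃┠─────────────────────────────────┨   
 ┃┃#           @*                   ┃   
 ┃┃#            @@*                 ┃   
 ┃┃#              @@                ┃   
 ┃┃#           .....@@              ┃   
 ┃┃~#~               *@@            ┃   
 ┃┃~#~                 *@@          ┃   


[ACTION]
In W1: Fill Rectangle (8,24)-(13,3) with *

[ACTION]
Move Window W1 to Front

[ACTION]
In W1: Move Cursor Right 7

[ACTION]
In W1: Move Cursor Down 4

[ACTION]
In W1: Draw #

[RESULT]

 ┏━━━━━━━━━━━━━━━━━━━━━━━━━━┓           
 ┃ CircuitBoard             ┃           
 ┠──────────────────────────┨           
 ┃   0 1 2 3 4 5 6          ┃           
 ┃0  [L]  · ─ ·   ·       · ┃           
 ┃        │       │       │ ┃           
 ┃1       ·   R ─ ·       · ┃           
 ┃┏━━━━━━━━━━━━━━━━━━━━━━━━━━━━━━━━━┓   
 ┃┃ DrawingCanvas                   ┃   
 ┃┠─────────────────────────────────┨   
 ┃┃#           @*                   ┃   
 ┃┃#            @@*                 ┃   
 ┃┃#              @@                ┃   
 ┃┃#           .....@@              ┃   
 ┃┃~#~    #          *@@            ┃   
 ┃┃~#~                 *@@          ┃   


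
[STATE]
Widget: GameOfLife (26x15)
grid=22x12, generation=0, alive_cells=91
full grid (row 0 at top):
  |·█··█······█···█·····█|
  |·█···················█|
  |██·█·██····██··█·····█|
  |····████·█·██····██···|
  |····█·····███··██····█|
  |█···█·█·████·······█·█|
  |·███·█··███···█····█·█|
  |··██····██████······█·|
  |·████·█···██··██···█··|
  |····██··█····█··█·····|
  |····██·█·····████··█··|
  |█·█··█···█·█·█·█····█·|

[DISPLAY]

Gen: 0                    
·█··█······█···█·····█    
·█···················█    
██·█·██····██··█·····█    
····████·█·██····██···    
····█·····███··██····█    
█···█·█·████·······█·█    
·███·█··███···█····█·█    
··██····██████······█·    
·████·█···██··██···█··    
····██··█····█··█·····    
····██·█·····████··█··    
█·█··█···█·█·█·█····█·    
                          
                          


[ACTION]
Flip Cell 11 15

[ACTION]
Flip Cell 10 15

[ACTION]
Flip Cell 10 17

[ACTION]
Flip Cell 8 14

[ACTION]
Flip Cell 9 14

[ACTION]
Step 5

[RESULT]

Gen: 5                    
······················    
······················    
██·········█·····█····    
██·········█···████···    
██·········█··········    
·█·████·····█·███·█···    
·███········██·████···    
··██····█···███···█···    
···██···█···██········    
··█·█···█·············    
··███··········█······    
···············█······    
                          
                          


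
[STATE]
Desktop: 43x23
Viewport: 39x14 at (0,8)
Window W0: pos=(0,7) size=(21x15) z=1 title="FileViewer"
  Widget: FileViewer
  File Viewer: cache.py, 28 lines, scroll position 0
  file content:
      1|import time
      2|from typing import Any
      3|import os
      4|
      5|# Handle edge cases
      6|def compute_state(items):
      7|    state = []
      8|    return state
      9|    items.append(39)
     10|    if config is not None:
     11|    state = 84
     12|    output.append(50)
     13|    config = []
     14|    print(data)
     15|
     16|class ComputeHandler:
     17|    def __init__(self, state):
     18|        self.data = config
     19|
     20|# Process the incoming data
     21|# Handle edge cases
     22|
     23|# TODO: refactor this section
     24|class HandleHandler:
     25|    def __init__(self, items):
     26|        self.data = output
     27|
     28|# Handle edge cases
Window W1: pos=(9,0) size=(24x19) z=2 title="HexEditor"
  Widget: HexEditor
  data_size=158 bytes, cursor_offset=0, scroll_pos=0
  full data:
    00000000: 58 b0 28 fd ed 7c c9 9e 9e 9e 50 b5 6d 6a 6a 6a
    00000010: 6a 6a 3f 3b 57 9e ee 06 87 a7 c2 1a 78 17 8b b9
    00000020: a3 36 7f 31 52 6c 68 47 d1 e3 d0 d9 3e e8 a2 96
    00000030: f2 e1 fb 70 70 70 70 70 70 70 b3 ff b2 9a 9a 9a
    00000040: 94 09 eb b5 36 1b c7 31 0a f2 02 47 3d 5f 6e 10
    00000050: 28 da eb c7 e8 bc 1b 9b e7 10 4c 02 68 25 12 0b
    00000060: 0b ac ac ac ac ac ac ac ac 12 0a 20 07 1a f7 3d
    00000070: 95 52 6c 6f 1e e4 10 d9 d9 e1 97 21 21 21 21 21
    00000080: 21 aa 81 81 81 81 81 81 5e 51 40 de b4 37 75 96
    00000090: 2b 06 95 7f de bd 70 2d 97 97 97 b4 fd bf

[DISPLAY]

┃ FileVie┃00000050  28 da eb c7 ┃      
┠────────┃00000060  0b ac ac ac ┃      
┃import t┃00000070  95 52 6c 6f ┃      
┃from typ┃00000080  21 aa 81 81 ┃      
┃import o┃00000090  2b 06 95 7f ┃      
┃        ┃                      ┃      
┃# Handle┃                      ┃      
┃def comp┃                      ┃      
┃    stat┃                      ┃      
┃    retu┃                      ┃      
┃    item┗━━━━━━━━━━━━━━━━━━━━━━┛      
┃    if config is n░┃                  
┃    state = 84    ▼┃                  
┗━━━━━━━━━━━━━━━━━━━┛                  


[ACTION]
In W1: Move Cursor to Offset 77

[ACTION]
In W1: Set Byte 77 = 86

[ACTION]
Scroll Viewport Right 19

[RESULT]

leVie┃00000050  28 da eb c7 ┃          
─────┃00000060  0b ac ac ac ┃          
ort t┃00000070  95 52 6c 6f ┃          
m typ┃00000080  21 aa 81 81 ┃          
ort o┃00000090  2b 06 95 7f ┃          
     ┃                      ┃          
andle┃                      ┃          
 comp┃                      ┃          
 stat┃                      ┃          
 retu┃                      ┃          
 item┗━━━━━━━━━━━━━━━━━━━━━━┛          
 if config is n░┃                      
 state = 84    ▼┃                      
━━━━━━━━━━━━━━━━┛                      


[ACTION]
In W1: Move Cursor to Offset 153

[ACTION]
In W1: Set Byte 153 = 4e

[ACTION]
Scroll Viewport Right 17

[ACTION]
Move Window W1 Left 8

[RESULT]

000050  28 da eb c7 ┃                  
000060  0b ac ac ac ┃                  
000070  95 52 6c 6f ┃                  
000080  21 aa 81 81 ┃                  
000090  2b 06 95 7f ┃                  
                    ┃                  
                    ┃                  
                    ┃                  
                    ┃                  
                    ┃                  
━━━━━━━━━━━━━━━━━━━━┛                  
 if config is n░┃                      
 state = 84    ▼┃                      
━━━━━━━━━━━━━━━━┛                      


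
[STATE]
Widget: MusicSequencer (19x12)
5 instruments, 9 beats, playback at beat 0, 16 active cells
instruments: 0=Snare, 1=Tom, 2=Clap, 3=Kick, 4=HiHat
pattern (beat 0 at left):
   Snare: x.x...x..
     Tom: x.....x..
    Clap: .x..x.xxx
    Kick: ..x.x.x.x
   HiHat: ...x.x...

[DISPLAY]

      ▼12345678    
 Snare█·█···█··    
   Tom█·····█··    
  Clap·█··█·███    
  Kick··█·█·█·█    
 HiHat···█·█···    
                   
                   
                   
                   
                   
                   


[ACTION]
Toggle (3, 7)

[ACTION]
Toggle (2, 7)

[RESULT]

      ▼12345678    
 Snare█·█···█··    
   Tom█·····█··    
  Clap·█··█·█·█    
  Kick··█·█·███    
 HiHat···█·█···    
                   
                   
                   
                   
                   
                   


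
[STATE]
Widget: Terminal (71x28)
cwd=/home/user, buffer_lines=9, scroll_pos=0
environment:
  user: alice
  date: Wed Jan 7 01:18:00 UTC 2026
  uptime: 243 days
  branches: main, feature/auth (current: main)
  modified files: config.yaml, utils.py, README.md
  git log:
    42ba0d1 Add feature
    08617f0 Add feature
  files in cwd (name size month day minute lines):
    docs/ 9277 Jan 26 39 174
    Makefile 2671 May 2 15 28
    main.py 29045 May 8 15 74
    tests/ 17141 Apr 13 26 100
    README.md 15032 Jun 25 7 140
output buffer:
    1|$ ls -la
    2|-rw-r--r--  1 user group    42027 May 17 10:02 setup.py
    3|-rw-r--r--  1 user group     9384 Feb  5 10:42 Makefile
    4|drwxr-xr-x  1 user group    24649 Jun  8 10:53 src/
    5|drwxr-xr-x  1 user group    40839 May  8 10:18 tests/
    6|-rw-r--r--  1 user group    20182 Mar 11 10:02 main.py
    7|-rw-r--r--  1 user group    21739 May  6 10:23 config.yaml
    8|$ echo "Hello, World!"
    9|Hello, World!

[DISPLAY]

$ ls -la                                                               
-rw-r--r--  1 user group    42027 May 17 10:02 setup.py                
-rw-r--r--  1 user group     9384 Feb  5 10:42 Makefile                
drwxr-xr-x  1 user group    24649 Jun  8 10:53 src/                    
drwxr-xr-x  1 user group    40839 May  8 10:18 tests/                  
-rw-r--r--  1 user group    20182 Mar 11 10:02 main.py                 
-rw-r--r--  1 user group    21739 May  6 10:23 config.yaml             
$ echo "Hello, World!"                                                 
Hello, World!                                                          
$ █                                                                    
                                                                       
                                                                       
                                                                       
                                                                       
                                                                       
                                                                       
                                                                       
                                                                       
                                                                       
                                                                       
                                                                       
                                                                       
                                                                       
                                                                       
                                                                       
                                                                       
                                                                       
                                                                       


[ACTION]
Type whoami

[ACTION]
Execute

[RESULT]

$ ls -la                                                               
-rw-r--r--  1 user group    42027 May 17 10:02 setup.py                
-rw-r--r--  1 user group     9384 Feb  5 10:42 Makefile                
drwxr-xr-x  1 user group    24649 Jun  8 10:53 src/                    
drwxr-xr-x  1 user group    40839 May  8 10:18 tests/                  
-rw-r--r--  1 user group    20182 Mar 11 10:02 main.py                 
-rw-r--r--  1 user group    21739 May  6 10:23 config.yaml             
$ echo "Hello, World!"                                                 
Hello, World!                                                          
$ whoami                                                               
alice                                                                  
$ █                                                                    
                                                                       
                                                                       
                                                                       
                                                                       
                                                                       
                                                                       
                                                                       
                                                                       
                                                                       
                                                                       
                                                                       
                                                                       
                                                                       
                                                                       
                                                                       
                                                                       


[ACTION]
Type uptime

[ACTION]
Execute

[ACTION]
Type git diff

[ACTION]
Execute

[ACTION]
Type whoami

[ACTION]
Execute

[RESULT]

$ ls -la                                                               
-rw-r--r--  1 user group    42027 May 17 10:02 setup.py                
-rw-r--r--  1 user group     9384 Feb  5 10:42 Makefile                
drwxr-xr-x  1 user group    24649 Jun  8 10:53 src/                    
drwxr-xr-x  1 user group    40839 May  8 10:18 tests/                  
-rw-r--r--  1 user group    20182 Mar 11 10:02 main.py                 
-rw-r--r--  1 user group    21739 May  6 10:23 config.yaml             
$ echo "Hello, World!"                                                 
Hello, World!                                                          
$ whoami                                                               
alice                                                                  
$ uptime                                                               
 10:00  up 243 days                                                    
$ git diff                                                             
diff --git a/main.py b/main.py                                         
--- a/main.py                                                          
+++ b/main.py                                                          
@@ -1,3 +1,4 @@                                                        
+# updated                                                             
 import sys                                                            
$ whoami                                                               
alice                                                                  
$ █                                                                    
                                                                       
                                                                       
                                                                       
                                                                       
                                                                       


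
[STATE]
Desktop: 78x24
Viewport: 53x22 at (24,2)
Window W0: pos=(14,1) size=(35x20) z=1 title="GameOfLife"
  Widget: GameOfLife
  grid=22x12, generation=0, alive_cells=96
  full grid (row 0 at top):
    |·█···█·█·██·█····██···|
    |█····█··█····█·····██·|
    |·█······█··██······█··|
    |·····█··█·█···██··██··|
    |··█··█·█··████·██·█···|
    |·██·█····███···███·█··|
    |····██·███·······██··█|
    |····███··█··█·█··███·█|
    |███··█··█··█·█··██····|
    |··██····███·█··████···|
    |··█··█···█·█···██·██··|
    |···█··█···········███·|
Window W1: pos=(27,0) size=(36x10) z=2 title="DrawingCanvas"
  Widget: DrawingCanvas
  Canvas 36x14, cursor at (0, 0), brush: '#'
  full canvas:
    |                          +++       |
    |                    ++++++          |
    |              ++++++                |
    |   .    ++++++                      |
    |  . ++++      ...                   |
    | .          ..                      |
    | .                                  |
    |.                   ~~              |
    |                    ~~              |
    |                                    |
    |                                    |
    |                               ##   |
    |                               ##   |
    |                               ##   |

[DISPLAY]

fe ┠──────────────────────────────────┨              
───┃+                         +++     ┃              
   ┃                    ++++++        ┃              
██·┃              ++++++              ┃              
···┃   .    ++++++                    ┃              
··█┃  . ++++      ...                 ┃              
·█·┃ .          ..                    ┃              
·██┗━━━━━━━━━━━━━━━━━━━━━━━━━━━━━━━━━━┛              
███···███·█··           ┃                            
█·······██··█           ┃                            
█··█·█··███·█           ┃                            
··█·█··██····           ┃                            
██·█··████···           ┃                            
█·█···██·██··           ┃                            
·········███·           ┃                            
                        ┃                            
                        ┃                            
                        ┃                            
━━━━━━━━━━━━━━━━━━━━━━━━┛                            
                                                     
                                                     
                                                     


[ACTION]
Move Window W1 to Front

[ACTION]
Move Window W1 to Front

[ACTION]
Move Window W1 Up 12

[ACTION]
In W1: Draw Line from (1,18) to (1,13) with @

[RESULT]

fe ┠──────────────────────────────────┨              
───┃+                         +++     ┃              
   ┃             @@@@@@ ++++++        ┃              
██·┃              ++++++              ┃              
···┃   .    ++++++                    ┃              
··█┃  . ++++      ...                 ┃              
·█·┃ .          ..                    ┃              
·██┗━━━━━━━━━━━━━━━━━━━━━━━━━━━━━━━━━━┛              
███···███·█··           ┃                            
█·······██··█           ┃                            
█··█·█··███·█           ┃                            
··█·█··██····           ┃                            
██·█··████···           ┃                            
█·█···██·██··           ┃                            
·········███·           ┃                            
                        ┃                            
                        ┃                            
                        ┃                            
━━━━━━━━━━━━━━━━━━━━━━━━┛                            
                                                     
                                                     
                                                     


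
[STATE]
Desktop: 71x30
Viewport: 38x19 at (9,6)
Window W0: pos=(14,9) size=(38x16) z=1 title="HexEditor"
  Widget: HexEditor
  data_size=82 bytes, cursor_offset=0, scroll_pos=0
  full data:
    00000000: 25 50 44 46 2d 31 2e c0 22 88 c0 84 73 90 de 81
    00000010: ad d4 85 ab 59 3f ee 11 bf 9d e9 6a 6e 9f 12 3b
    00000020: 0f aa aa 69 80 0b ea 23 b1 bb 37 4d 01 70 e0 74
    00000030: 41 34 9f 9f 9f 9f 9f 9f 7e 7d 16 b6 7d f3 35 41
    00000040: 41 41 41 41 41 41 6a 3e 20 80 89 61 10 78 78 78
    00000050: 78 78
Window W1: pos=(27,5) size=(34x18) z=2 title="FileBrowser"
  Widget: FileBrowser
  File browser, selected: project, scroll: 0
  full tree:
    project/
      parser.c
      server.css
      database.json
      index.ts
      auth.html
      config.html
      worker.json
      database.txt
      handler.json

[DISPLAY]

                  ┃ FileBrowser       
                  ┠───────────────────
                  ┃> [-] project/     
     ┏━━━━━━━━━━━━┃    parser.c       
     ┃ HexEditor  ┃    server.css     
     ┠────────────┃    database.json  
     ┃00000000  25┃    index.ts       
     ┃00000010  ad┃    auth.html      
     ┃00000020  0f┃    config.html    
     ┃00000030  41┃    worker.json    
     ┃00000040  41┃    database.txt   
     ┃00000050  78┃    handler.json   
     ┃            ┃                   
     ┃            ┃                   
     ┃            ┃                   
     ┃            ┃                   
     ┃            ┗━━━━━━━━━━━━━━━━━━━
     ┃                                
     ┗━━━━━━━━━━━━━━━━━━━━━━━━━━━━━━━━


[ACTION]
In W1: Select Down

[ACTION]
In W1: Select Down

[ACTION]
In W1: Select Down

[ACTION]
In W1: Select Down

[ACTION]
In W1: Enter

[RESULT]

                  ┃ FileBrowser       
                  ┠───────────────────
                  ┃  [-] project/     
     ┏━━━━━━━━━━━━┃    parser.c       
     ┃ HexEditor  ┃    server.css     
     ┠────────────┃    database.json  
     ┃00000000  25┃  > index.ts       
     ┃00000010  ad┃    auth.html      
     ┃00000020  0f┃    config.html    
     ┃00000030  41┃    worker.json    
     ┃00000040  41┃    database.txt   
     ┃00000050  78┃    handler.json   
     ┃            ┃                   
     ┃            ┃                   
     ┃            ┃                   
     ┃            ┃                   
     ┃            ┗━━━━━━━━━━━━━━━━━━━
     ┃                                
     ┗━━━━━━━━━━━━━━━━━━━━━━━━━━━━━━━━


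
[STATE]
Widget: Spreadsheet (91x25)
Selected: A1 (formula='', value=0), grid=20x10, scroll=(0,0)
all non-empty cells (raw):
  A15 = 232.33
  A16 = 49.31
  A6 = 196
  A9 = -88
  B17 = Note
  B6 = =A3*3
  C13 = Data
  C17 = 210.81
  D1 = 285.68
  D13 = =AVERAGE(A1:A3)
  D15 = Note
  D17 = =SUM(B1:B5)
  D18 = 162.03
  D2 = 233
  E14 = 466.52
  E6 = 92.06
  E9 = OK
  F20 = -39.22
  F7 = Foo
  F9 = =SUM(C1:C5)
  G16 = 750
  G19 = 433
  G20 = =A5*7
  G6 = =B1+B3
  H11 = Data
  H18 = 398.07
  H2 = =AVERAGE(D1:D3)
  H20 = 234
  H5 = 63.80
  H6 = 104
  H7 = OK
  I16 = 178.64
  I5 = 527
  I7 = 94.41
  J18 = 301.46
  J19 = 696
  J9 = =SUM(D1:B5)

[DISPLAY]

A1:                                                                                        
       A       B       C       D       E       F       G       H       I       J           
-------------------------------------------------------------------------------------------
  1      [0]       0       0  285.68       0       0       0       0       0       0       
  2        0       0       0     233       0       0       0  172.89       0       0       
  3        0       0       0       0       0       0       0       0       0       0       
  4        0       0       0       0       0       0       0       0       0       0       
  5        0       0       0       0       0       0       0   63.80     527       0       
  6      196       0       0       0   92.06       0       0     104       0       0       
  7        0       0       0       0       0Foo            0OK         94.41       0       
  8        0       0       0       0       0       0       0       0       0       0       
  9      -88       0       0       0OK             0       0       0       0  518.68       
 10        0       0       0       0       0       0       0       0       0       0       
 11        0       0       0       0       0       0       0Data           0       0       
 12        0       0       0       0       0       0       0       0       0       0       
 13        0       0Data           0       0       0       0       0       0       0       
 14        0       0       0       0  466.52       0       0       0       0       0       
 15   232.33       0       0Note           0       0       0       0       0       0       
 16    49.31       0       0       0       0       0     750       0  178.64       0       
 17        0Note      210.81       0       0       0       0       0       0       0       
 18        0       0       0  162.03       0       0       0  398.07       0  301.46       
 19        0       0       0       0       0       0     433       0       0     696       
 20        0       0       0       0       0  -39.22       0     234       0       0       
                                                                                           
                                                                                           


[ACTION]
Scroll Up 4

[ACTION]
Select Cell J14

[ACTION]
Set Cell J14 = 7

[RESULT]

J14: 7                                                                                     
       A       B       C       D       E       F       G       H       I       J           
-------------------------------------------------------------------------------------------
  1        0       0       0  285.68       0       0       0       0       0       0       
  2        0       0       0     233       0       0       0  172.89       0       0       
  3        0       0       0       0       0       0       0       0       0       0       
  4        0       0       0       0       0       0       0       0       0       0       
  5        0       0       0       0       0       0       0   63.80     527       0       
  6      196       0       0       0   92.06       0       0     104       0       0       
  7        0       0       0       0       0Foo            0OK         94.41       0       
  8        0       0       0       0       0       0       0       0       0       0       
  9      -88       0       0       0OK             0       0       0       0  518.68       
 10        0       0       0       0       0       0       0       0       0       0       
 11        0       0       0       0       0       0       0Data           0       0       
 12        0       0       0       0       0       0       0       0       0       0       
 13        0       0Data           0       0       0       0       0       0       0       
 14        0       0       0       0  466.52       0       0       0       0     [7]       
 15   232.33       0       0Note           0       0       0       0       0       0       
 16    49.31       0       0       0       0       0     750       0  178.64       0       
 17        0Note      210.81       0       0       0       0       0       0       0       
 18        0       0       0  162.03       0       0       0  398.07       0  301.46       
 19        0       0       0       0       0       0     433       0       0     696       
 20        0       0       0       0       0  -39.22       0     234       0       0       
                                                                                           
                                                                                           


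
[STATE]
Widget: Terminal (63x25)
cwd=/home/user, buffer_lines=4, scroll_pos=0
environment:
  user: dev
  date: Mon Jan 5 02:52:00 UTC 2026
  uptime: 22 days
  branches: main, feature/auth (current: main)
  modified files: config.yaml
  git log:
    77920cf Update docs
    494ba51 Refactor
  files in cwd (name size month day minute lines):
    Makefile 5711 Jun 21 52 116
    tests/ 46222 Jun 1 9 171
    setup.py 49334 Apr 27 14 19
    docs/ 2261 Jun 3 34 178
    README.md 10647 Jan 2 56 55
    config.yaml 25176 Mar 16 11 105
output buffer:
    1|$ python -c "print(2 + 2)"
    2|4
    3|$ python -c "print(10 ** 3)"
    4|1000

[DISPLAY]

$ python -c "print(2 + 2)"                                     
4                                                              
$ python -c "print(10 ** 3)"                                   
1000                                                           
$ █                                                            
                                                               
                                                               
                                                               
                                                               
                                                               
                                                               
                                                               
                                                               
                                                               
                                                               
                                                               
                                                               
                                                               
                                                               
                                                               
                                                               
                                                               
                                                               
                                                               
                                                               


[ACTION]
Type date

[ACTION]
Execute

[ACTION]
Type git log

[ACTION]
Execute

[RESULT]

$ python -c "print(2 + 2)"                                     
4                                                              
$ python -c "print(10 ** 3)"                                   
1000                                                           
$ date                                                         
Mon Jan 5 02:52:00 UTC 2026                                    
$ git log                                                      
77920cf Update docs                                            
494ba51 Refactor                                               
$ █                                                            
                                                               
                                                               
                                                               
                                                               
                                                               
                                                               
                                                               
                                                               
                                                               
                                                               
                                                               
                                                               
                                                               
                                                               
                                                               


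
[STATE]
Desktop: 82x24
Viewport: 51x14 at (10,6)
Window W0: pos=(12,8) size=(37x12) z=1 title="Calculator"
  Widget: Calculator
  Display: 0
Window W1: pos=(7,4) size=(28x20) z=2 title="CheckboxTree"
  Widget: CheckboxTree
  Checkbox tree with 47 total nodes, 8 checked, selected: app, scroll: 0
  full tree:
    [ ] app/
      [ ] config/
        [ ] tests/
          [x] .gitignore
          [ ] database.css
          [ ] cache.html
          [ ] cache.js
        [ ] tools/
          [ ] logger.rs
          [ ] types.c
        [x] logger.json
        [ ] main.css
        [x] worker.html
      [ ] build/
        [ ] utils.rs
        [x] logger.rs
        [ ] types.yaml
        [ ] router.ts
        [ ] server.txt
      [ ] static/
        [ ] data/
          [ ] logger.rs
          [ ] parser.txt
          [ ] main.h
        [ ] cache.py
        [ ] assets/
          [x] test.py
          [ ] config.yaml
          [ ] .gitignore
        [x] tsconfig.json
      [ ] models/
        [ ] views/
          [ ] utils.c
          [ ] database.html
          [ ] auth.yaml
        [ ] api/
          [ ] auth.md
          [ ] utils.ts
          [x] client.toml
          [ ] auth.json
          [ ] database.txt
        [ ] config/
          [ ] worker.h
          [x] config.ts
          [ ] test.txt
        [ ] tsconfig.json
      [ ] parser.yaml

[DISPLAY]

────────────────────────┨                          
-] app/                 ┃                          
 [-] config/            ┃━━━━━━━━━━━━━┓            
   [-] tests/           ┃             ┃            
     [x] .gitignore     ┃─────────────┨            
     [ ] database.css   ┃            0┃            
     [ ] cache.html     ┃             ┃            
     [ ] cache.js       ┃             ┃            
   [ ] tools/           ┃             ┃            
     [ ] logger.rs      ┃             ┃            
     [ ] types.c        ┃             ┃            
   [x] logger.json      ┃             ┃            
   [ ] main.css         ┃             ┃            
   [x] worker.html      ┃━━━━━━━━━━━━━┛            


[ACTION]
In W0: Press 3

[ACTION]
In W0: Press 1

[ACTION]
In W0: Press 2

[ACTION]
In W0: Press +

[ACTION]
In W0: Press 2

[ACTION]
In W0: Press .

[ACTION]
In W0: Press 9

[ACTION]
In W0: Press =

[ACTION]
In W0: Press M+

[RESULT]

────────────────────────┨                          
-] app/                 ┃                          
 [-] config/            ┃━━━━━━━━━━━━━┓            
   [-] tests/           ┃             ┃            
     [x] .gitignore     ┃─────────────┨            
     [ ] database.css   ┃        314.9┃            
     [ ] cache.html     ┃             ┃            
     [ ] cache.js       ┃             ┃            
   [ ] tools/           ┃             ┃            
     [ ] logger.rs      ┃             ┃            
     [ ] types.c        ┃             ┃            
   [x] logger.json      ┃             ┃            
   [ ] main.css         ┃             ┃            
   [x] worker.html      ┃━━━━━━━━━━━━━┛            


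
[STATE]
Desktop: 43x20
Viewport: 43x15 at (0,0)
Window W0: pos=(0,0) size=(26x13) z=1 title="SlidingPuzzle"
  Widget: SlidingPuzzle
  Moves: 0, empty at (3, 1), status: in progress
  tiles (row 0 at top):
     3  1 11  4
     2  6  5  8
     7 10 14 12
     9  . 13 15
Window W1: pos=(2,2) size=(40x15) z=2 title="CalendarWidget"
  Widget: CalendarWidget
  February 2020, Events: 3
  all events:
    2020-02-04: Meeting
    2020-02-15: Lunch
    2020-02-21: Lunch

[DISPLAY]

┏━━━━━━━━━━━━━━━━━━━━━━━━┓                 
┃ SlidingPuzzle          ┃                 
┠─┏━━━━━━━━━━━━━━━━━━━━━━━━━━━━━━━━━━━━━━┓ 
┃┌┃ CalendarWidget                       ┃ 
┃│┠──────────────────────────────────────┨ 
┃├┃            February 2020             ┃ 
┃│┃Mo Tu We Th Fr Sa Su                  ┃ 
┃├┃                1  2                  ┃ 
┃│┃ 3  4*  5  6  7  8  9                 ┃ 
┃├┃10 11 12 13 14 15* 16                 ┃ 
┃│┃17 18 19 20 21* 22 23                 ┃ 
┃└┃24 25 26 27 28 29                     ┃ 
┗━┃                                      ┃ 
  ┃                                      ┃ 
  ┃                                      ┃ 


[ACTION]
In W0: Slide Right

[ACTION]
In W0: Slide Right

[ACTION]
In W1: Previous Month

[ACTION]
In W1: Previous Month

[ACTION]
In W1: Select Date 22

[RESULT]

┏━━━━━━━━━━━━━━━━━━━━━━━━┓                 
┃ SlidingPuzzle          ┃                 
┠─┏━━━━━━━━━━━━━━━━━━━━━━━━━━━━━━━━━━━━━━┓ 
┃┌┃ CalendarWidget                       ┃ 
┃│┠──────────────────────────────────────┨ 
┃├┃            December 2019             ┃ 
┃│┃Mo Tu We Th Fr Sa Su                  ┃ 
┃├┃                   1                  ┃ 
┃│┃ 2  3  4  5  6  7  8                  ┃ 
┃├┃ 9 10 11 12 13 14 15                  ┃ 
┃│┃16 17 18 19 20 21 [22]                ┃ 
┃└┃23 24 25 26 27 28 29                  ┃ 
┗━┃30 31                                 ┃ 
  ┃                                      ┃ 
  ┃                                      ┃ 
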